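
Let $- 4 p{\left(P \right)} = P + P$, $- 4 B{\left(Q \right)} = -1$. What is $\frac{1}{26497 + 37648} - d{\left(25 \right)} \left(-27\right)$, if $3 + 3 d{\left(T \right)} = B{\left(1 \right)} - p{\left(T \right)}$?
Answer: $\frac{22514899}{256580} \approx 87.75$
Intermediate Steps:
$B{\left(Q \right)} = \frac{1}{4}$ ($B{\left(Q \right)} = \left(- \frac{1}{4}\right) \left(-1\right) = \frac{1}{4}$)
$p{\left(P \right)} = - \frac{P}{2}$ ($p{\left(P \right)} = - \frac{P + P}{4} = - \frac{2 P}{4} = - \frac{P}{2}$)
$d{\left(T \right)} = - \frac{11}{12} + \frac{T}{6}$ ($d{\left(T \right)} = -1 + \frac{\frac{1}{4} - - \frac{T}{2}}{3} = -1 + \frac{\frac{1}{4} + \frac{T}{2}}{3} = -1 + \left(\frac{1}{12} + \frac{T}{6}\right) = - \frac{11}{12} + \frac{T}{6}$)
$\frac{1}{26497 + 37648} - d{\left(25 \right)} \left(-27\right) = \frac{1}{26497 + 37648} - \left(- \frac{11}{12} + \frac{1}{6} \cdot 25\right) \left(-27\right) = \frac{1}{64145} - \left(- \frac{11}{12} + \frac{25}{6}\right) \left(-27\right) = \frac{1}{64145} - \frac{13}{4} \left(-27\right) = \frac{1}{64145} - - \frac{351}{4} = \frac{1}{64145} + \frac{351}{4} = \frac{22514899}{256580}$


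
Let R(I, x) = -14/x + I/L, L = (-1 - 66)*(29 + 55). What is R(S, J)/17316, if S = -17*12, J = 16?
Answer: -1049/21656544 ≈ -4.8438e-5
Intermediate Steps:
S = -204
L = -5628 (L = -67*84 = -5628)
R(I, x) = -14/x - I/5628 (R(I, x) = -14/x + I/(-5628) = -14/x + I*(-1/5628) = -14/x - I/5628)
R(S, J)/17316 = (-14/16 - 1/5628*(-204))/17316 = (-14*1/16 + 17/469)*(1/17316) = (-7/8 + 17/469)*(1/17316) = -3147/3752*1/17316 = -1049/21656544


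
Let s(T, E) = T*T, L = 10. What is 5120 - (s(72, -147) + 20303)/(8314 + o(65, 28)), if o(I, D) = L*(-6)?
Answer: 42234993/8254 ≈ 5116.9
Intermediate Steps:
s(T, E) = T²
o(I, D) = -60 (o(I, D) = 10*(-6) = -60)
5120 - (s(72, -147) + 20303)/(8314 + o(65, 28)) = 5120 - (72² + 20303)/(8314 - 60) = 5120 - (5184 + 20303)/8254 = 5120 - 25487/8254 = 42234993/8254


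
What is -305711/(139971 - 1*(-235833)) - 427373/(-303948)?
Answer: 940114387/1586456586 ≈ 0.59259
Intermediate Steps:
-305711/(139971 - 1*(-235833)) - 427373/(-303948) = -305711/(139971 + 235833) - 427373*(-1/303948) = -305711/375804 + 427373/303948 = 940114387/1586456586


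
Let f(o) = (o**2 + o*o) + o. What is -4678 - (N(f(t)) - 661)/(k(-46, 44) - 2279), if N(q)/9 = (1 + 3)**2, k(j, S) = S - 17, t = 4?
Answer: -10535373/2252 ≈ -4678.2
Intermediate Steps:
f(o) = o + 2*o**2 (f(o) = (o**2 + o**2) + o = 2*o**2 + o = o + 2*o**2)
k(j, S) = -17 + S
N(q) = 144 (N(q) = 9*(1 + 3)**2 = 9*4**2 = 9*16 = 144)
-4678 - (N(f(t)) - 661)/(k(-46, 44) - 2279) = -4678 - (144 - 661)/((-17 + 44) - 2279) = -4678 - (-517)/(27 - 2279) = -4678 - (-517)/(-2252) = -4678 - (-517)*(-1)/2252 = -4678 - 1*517/2252 = -4678 - 517/2252 = -10535373/2252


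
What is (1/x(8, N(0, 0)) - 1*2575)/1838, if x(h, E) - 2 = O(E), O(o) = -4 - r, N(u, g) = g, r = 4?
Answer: -15451/11028 ≈ -1.4011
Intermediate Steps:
O(o) = -8 (O(o) = -4 - 1*4 = -4 - 4 = -8)
x(h, E) = -6 (x(h, E) = 2 - 8 = -6)
(1/x(8, N(0, 0)) - 1*2575)/1838 = (1/(-6) - 1*2575)/1838 = (-⅙ - 2575)*(1/1838) = -15451/6*1/1838 = -15451/11028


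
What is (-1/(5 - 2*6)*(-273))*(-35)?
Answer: 1365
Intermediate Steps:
(-1/(5 - 2*6)*(-273))*(-35) = (-1/(5 - 12)*(-273))*(-35) = (-1/(-7)*(-273))*(-35) = (-1*(-⅐)*(-273))*(-35) = ((⅐)*(-273))*(-35) = -39*(-35) = 1365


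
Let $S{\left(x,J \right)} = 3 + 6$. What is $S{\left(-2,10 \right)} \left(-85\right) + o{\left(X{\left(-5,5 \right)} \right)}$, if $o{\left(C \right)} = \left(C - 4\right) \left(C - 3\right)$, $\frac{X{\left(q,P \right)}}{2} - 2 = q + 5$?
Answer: $-765$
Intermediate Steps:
$X{\left(q,P \right)} = 14 + 2 q$ ($X{\left(q,P \right)} = 4 + 2 \left(q + 5\right) = 4 + 2 \left(5 + q\right) = 4 + \left(10 + 2 q\right) = 14 + 2 q$)
$S{\left(x,J \right)} = 9$
$o{\left(C \right)} = \left(-4 + C\right) \left(-3 + C\right)$
$S{\left(-2,10 \right)} \left(-85\right) + o{\left(X{\left(-5,5 \right)} \right)} = 9 \left(-85\right) + \left(12 + \left(14 + 2 \left(-5\right)\right)^{2} - 7 \left(14 + 2 \left(-5\right)\right)\right) = -765 + \left(12 + \left(14 - 10\right)^{2} - 7 \left(14 - 10\right)\right) = -765 + \left(12 + 4^{2} - 28\right) = -765 + \left(12 + 16 - 28\right) = -765 + 0 = -765$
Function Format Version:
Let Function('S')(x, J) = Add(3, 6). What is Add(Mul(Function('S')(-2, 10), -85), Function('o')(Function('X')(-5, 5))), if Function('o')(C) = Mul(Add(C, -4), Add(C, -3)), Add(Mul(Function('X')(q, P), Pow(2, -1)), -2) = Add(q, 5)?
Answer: -765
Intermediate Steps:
Function('X')(q, P) = Add(14, Mul(2, q)) (Function('X')(q, P) = Add(4, Mul(2, Add(q, 5))) = Add(4, Mul(2, Add(5, q))) = Add(4, Add(10, Mul(2, q))) = Add(14, Mul(2, q)))
Function('S')(x, J) = 9
Function('o')(C) = Mul(Add(-4, C), Add(-3, C))
Add(Mul(Function('S')(-2, 10), -85), Function('o')(Function('X')(-5, 5))) = Add(Mul(9, -85), Add(12, Pow(Add(14, Mul(2, -5)), 2), Mul(-7, Add(14, Mul(2, -5))))) = Add(-765, Add(12, Pow(Add(14, -10), 2), Mul(-7, Add(14, -10)))) = Add(-765, Add(12, Pow(4, 2), Mul(-7, 4))) = Add(-765, Add(12, 16, -28)) = Add(-765, 0) = -765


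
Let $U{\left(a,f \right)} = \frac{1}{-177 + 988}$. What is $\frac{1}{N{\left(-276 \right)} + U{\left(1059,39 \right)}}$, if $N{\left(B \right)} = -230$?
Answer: $- \frac{811}{186529} \approx -0.0043478$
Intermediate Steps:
$U{\left(a,f \right)} = \frac{1}{811}$
$\frac{1}{N{\left(-276 \right)} + U{\left(1059,39 \right)}} = \frac{1}{-230 + \frac{1}{811}} = \frac{1}{- \frac{186529}{811}} = - \frac{811}{186529}$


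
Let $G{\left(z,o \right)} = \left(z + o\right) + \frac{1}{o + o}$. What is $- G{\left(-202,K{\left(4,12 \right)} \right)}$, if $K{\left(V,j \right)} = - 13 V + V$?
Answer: $\frac{24001}{96} \approx 250.01$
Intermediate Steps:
$K{\left(V,j \right)} = - 12 V$
$G{\left(z,o \right)} = o + z + \frac{1}{2 o}$ ($G{\left(z,o \right)} = \left(o + z\right) + \frac{1}{2 o} = o + z + \frac{1}{2 o}$)
$- G{\left(-202,K{\left(4,12 \right)} \right)} = - (\left(-12\right) 4 - 202 + \frac{1}{2 \left(\left(-12\right) 4\right)}) = - (-48 - 202 + \frac{1}{2 \left(-48\right)}) = - (-48 - 202 + \frac{1}{2} \left(- \frac{1}{48}\right)) = - (-48 - 202 - \frac{1}{96}) = \left(-1\right) \left(- \frac{24001}{96}\right) = \frac{24001}{96}$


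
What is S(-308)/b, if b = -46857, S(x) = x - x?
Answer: 0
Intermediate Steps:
S(x) = 0
S(-308)/b = 0/(-46857) = 0*(-1/46857) = 0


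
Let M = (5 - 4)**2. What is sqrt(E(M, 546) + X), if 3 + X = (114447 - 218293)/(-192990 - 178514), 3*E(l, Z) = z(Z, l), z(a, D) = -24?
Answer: 3*I*sqrt(10274918318)/92876 ≈ 3.2742*I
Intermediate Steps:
M = 1 (M = 1**2 = 1)
E(l, Z) = -8 (E(l, Z) = (1/3)*(-24) = -8)
X = -505333/185752 (X = -3 + (114447 - 218293)/(-192990 - 178514) = -3 - 103846/(-371504) = -3 - 103846*(-1/371504) = -3 + 51923/185752 = -505333/185752 ≈ -2.7205)
sqrt(E(M, 546) + X) = sqrt(-8 - 505333/185752) = sqrt(-1991349/185752) = 3*I*sqrt(10274918318)/92876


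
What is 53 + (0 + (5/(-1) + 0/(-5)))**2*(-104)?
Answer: -2547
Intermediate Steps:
53 + (0 + (5/(-1) + 0/(-5)))**2*(-104) = 53 + (0 + (5*(-1) + 0*(-1/5)))**2*(-104) = 53 + (0 + (-5 + 0))**2*(-104) = 53 + (0 - 5)**2*(-104) = 53 + (-5)**2*(-104) = 53 + 25*(-104) = 53 - 2600 = -2547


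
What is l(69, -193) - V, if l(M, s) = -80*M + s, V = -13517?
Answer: 7804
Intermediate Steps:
l(M, s) = s - 80*M
l(69, -193) - V = (-193 - 80*69) - 1*(-13517) = (-193 - 5520) + 13517 = -5713 + 13517 = 7804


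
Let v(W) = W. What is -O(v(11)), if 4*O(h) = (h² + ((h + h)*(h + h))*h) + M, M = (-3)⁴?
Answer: -2763/2 ≈ -1381.5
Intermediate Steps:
M = 81
O(h) = 81/4 + h³ + h²/4 (O(h) = ((h² + ((h + h)*(h + h))*h) + 81)/4 = ((h² + ((2*h)*(2*h))*h) + 81)/4 = ((h² + (4*h²)*h) + 81)/4 = ((h² + 4*h³) + 81)/4 = (81 + h² + 4*h³)/4 = 81/4 + h³ + h²/4)
-O(v(11)) = -(81/4 + 11³ + (¼)*11²) = -(81/4 + 1331 + (¼)*121) = -(81/4 + 1331 + 121/4) = -1*2763/2 = -2763/2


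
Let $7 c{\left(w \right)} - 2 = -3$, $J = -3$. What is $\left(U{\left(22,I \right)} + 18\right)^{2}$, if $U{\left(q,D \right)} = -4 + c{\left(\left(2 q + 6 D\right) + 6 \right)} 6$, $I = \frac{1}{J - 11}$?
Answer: $\frac{8464}{49} \approx 172.73$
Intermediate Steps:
$I = - \frac{1}{14}$ ($I = \frac{1}{-3 - 11} = \frac{1}{-14} = - \frac{1}{14} \approx -0.071429$)
$c{\left(w \right)} = - \frac{1}{7}$ ($c{\left(w \right)} = \frac{2}{7} + \frac{1}{7} \left(-3\right) = \frac{2}{7} - \frac{3}{7} = - \frac{1}{7}$)
$U{\left(q,D \right)} = - \frac{34}{7}$ ($U{\left(q,D \right)} = -4 - \frac{6}{7} = - \frac{34}{7}$)
$\left(U{\left(22,I \right)} + 18\right)^{2} = \left(- \frac{34}{7} + 18\right)^{2} = \left(\frac{92}{7}\right)^{2} = \frac{8464}{49}$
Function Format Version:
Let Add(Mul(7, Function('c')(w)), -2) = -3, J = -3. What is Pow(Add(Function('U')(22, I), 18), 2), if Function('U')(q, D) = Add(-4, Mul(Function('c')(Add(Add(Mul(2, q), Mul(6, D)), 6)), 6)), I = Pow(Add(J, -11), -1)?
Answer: Rational(8464, 49) ≈ 172.73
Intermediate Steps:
I = Rational(-1, 14) (I = Pow(Add(-3, -11), -1) = Pow(-14, -1) = Rational(-1, 14) ≈ -0.071429)
Function('c')(w) = Rational(-1, 7) (Function('c')(w) = Add(Rational(2, 7), Mul(Rational(1, 7), -3)) = Add(Rational(2, 7), Rational(-3, 7)) = Rational(-1, 7))
Function('U')(q, D) = Rational(-34, 7) (Function('U')(q, D) = Add(-4, Mul(Rational(-1, 7), 6)) = Add(-4, Rational(-6, 7)) = Rational(-34, 7))
Pow(Add(Function('U')(22, I), 18), 2) = Pow(Add(Rational(-34, 7), 18), 2) = Pow(Rational(92, 7), 2) = Rational(8464, 49)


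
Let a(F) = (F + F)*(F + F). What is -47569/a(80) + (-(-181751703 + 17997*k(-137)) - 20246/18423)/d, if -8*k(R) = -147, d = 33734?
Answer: 42766904292934571/7954962969600 ≈ 5376.1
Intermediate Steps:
k(R) = 147/8 (k(R) = -⅛*(-147) = 147/8)
a(F) = 4*F² (a(F) = (2*F)*(2*F) = 4*F²)
-47569/a(80) + (-(-181751703 + 17997*k(-137)) - 20246/18423)/d = -47569/(4*80²) + (-17997/(1/(-10099 + 147/8)) - 20246/18423)/33734 = -47569/(4*6400) + (-17997/(1/(-80645/8)) - 20246*1/18423)*(1/33734) = -47569/25600 + (-17997/(-8/80645) - 20246/18423)*(1/33734) = -47569*1/25600 + (-17997*(-80645/8) - 20246/18423)*(1/33734) = -47569/25600 + (1451368065/8 - 20246/18423)*(1/33734) = -47569/25600 + (26738553699527/147384)*(1/33734) = -47569/25600 + 26738553699527/4971851856 = 42766904292934571/7954962969600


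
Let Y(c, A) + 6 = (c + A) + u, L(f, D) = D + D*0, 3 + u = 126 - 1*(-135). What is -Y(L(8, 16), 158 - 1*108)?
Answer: -318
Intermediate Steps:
u = 258 (u = -3 + (126 - 1*(-135)) = -3 + (126 + 135) = -3 + 261 = 258)
L(f, D) = D (L(f, D) = D + 0 = D)
Y(c, A) = 252 + A + c (Y(c, A) = -6 + ((c + A) + 258) = -6 + ((A + c) + 258) = -6 + (258 + A + c) = 252 + A + c)
-Y(L(8, 16), 158 - 1*108) = -(252 + (158 - 1*108) + 16) = -(252 + (158 - 108) + 16) = -(252 + 50 + 16) = -1*318 = -318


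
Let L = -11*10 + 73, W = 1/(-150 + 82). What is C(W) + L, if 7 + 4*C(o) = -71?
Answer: -113/2 ≈ -56.500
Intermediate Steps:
W = -1/68 (W = 1/(-68) = -1/68 ≈ -0.014706)
C(o) = -39/2 (C(o) = -7/4 + (1/4)*(-71) = -7/4 - 71/4 = -39/2)
L = -37 (L = -110 + 73 = -37)
C(W) + L = -39/2 - 37 = -113/2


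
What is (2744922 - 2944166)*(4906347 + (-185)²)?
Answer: -984379327568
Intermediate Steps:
(2744922 - 2944166)*(4906347 + (-185)²) = -199244*(4906347 + 34225) = -199244*4940572 = -984379327568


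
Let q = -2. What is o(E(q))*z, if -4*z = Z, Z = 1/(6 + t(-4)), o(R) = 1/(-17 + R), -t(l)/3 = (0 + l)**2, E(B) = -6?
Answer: -1/3864 ≈ -0.00025880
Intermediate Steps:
t(l) = -3*l**2 (t(l) = -3*(0 + l)**2 = -3*l**2)
Z = -1/42 (Z = 1/(6 - 3*(-4)**2) = 1/(6 - 3*16) = 1/(6 - 48) = 1/(-42) = -1/42*1 = -1/42 ≈ -0.023810)
z = 1/168 (z = -1/4*(-1/42) = 1/168 ≈ 0.0059524)
o(E(q))*z = (1/168)/(-17 - 6) = (1/168)/(-23) = -1/23*1/168 = -1/3864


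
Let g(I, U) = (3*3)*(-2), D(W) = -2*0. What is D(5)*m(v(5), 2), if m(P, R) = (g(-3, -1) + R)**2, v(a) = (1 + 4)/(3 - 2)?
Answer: 0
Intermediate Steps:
D(W) = 0
g(I, U) = -18 (g(I, U) = 9*(-2) = -18)
v(a) = 5 (v(a) = 5/1 = 5*1 = 5)
m(P, R) = (-18 + R)**2
D(5)*m(v(5), 2) = 0*(-18 + 2)**2 = 0*(-16)**2 = 0*256 = 0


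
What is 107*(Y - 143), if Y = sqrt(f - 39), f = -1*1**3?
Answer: -15301 + 214*I*sqrt(10) ≈ -15301.0 + 676.73*I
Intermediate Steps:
f = -1 (f = -1*1 = -1)
Y = 2*I*sqrt(10) (Y = sqrt(-1 - 39) = sqrt(-40) = 2*I*sqrt(10) ≈ 6.3246*I)
107*(Y - 143) = 107*(2*I*sqrt(10) - 143) = 107*(-143 + 2*I*sqrt(10)) = -15301 + 214*I*sqrt(10)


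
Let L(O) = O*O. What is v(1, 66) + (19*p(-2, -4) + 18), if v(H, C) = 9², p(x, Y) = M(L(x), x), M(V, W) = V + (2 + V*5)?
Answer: 593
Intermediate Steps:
L(O) = O²
M(V, W) = 2 + 6*V (M(V, W) = V + (2 + 5*V) = 2 + 6*V)
p(x, Y) = 2 + 6*x²
v(H, C) = 81
v(1, 66) + (19*p(-2, -4) + 18) = 81 + (19*(2 + 6*(-2)²) + 18) = 81 + (19*(2 + 6*4) + 18) = 81 + (19*(2 + 24) + 18) = 81 + (19*26 + 18) = 81 + (494 + 18) = 81 + 512 = 593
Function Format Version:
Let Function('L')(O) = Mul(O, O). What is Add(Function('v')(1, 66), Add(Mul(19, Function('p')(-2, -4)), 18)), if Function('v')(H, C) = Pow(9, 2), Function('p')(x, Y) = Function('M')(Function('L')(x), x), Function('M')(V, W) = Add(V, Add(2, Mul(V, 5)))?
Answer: 593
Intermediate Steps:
Function('L')(O) = Pow(O, 2)
Function('M')(V, W) = Add(2, Mul(6, V)) (Function('M')(V, W) = Add(V, Add(2, Mul(5, V))) = Add(2, Mul(6, V)))
Function('p')(x, Y) = Add(2, Mul(6, Pow(x, 2)))
Function('v')(H, C) = 81
Add(Function('v')(1, 66), Add(Mul(19, Function('p')(-2, -4)), 18)) = Add(81, Add(Mul(19, Add(2, Mul(6, Pow(-2, 2)))), 18)) = Add(81, Add(Mul(19, Add(2, Mul(6, 4))), 18)) = Add(81, Add(Mul(19, Add(2, 24)), 18)) = Add(81, Add(Mul(19, 26), 18)) = Add(81, Add(494, 18)) = Add(81, 512) = 593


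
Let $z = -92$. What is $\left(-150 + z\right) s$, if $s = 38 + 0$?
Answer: $-9196$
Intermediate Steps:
$s = 38$
$\left(-150 + z\right) s = \left(-150 - 92\right) 38 = \left(-242\right) 38 = -9196$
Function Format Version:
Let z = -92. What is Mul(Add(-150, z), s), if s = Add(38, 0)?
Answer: -9196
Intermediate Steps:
s = 38
Mul(Add(-150, z), s) = Mul(Add(-150, -92), 38) = Mul(-242, 38) = -9196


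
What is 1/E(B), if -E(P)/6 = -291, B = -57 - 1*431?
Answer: 1/1746 ≈ 0.00057274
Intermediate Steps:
B = -488 (B = -57 - 431 = -488)
E(P) = 1746 (E(P) = -6*(-291) = 1746)
1/E(B) = 1/1746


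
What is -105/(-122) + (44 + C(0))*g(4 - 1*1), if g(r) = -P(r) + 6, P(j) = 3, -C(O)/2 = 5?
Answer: 12549/122 ≈ 102.86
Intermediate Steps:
C(O) = -10 (C(O) = -2*5 = -10)
g(r) = 3 (g(r) = -1*3 + 6 = -3 + 6 = 3)
-105/(-122) + (44 + C(0))*g(4 - 1*1) = -105/(-122) + (44 - 10)*3 = -105*(-1/122) + 34*3 = 105/122 + 102 = 12549/122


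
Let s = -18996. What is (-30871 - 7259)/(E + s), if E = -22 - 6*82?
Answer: 3813/1951 ≈ 1.9544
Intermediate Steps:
E = -514 (E = -22 - 492 = -514)
(-30871 - 7259)/(E + s) = (-30871 - 7259)/(-514 - 18996) = -38130/(-19510) = -38130*(-1/19510) = 3813/1951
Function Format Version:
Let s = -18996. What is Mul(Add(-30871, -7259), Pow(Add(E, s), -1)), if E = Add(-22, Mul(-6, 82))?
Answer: Rational(3813, 1951) ≈ 1.9544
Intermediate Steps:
E = -514 (E = Add(-22, -492) = -514)
Mul(Add(-30871, -7259), Pow(Add(E, s), -1)) = Mul(Add(-30871, -7259), Pow(Add(-514, -18996), -1)) = Mul(-38130, Pow(-19510, -1)) = Mul(-38130, Rational(-1, 19510)) = Rational(3813, 1951)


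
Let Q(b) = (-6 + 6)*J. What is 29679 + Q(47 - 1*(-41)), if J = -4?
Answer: 29679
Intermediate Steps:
Q(b) = 0 (Q(b) = (-6 + 6)*(-4) = 0*(-4) = 0)
29679 + Q(47 - 1*(-41)) = 29679 + 0 = 29679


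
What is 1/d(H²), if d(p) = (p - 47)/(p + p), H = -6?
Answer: -72/11 ≈ -6.5455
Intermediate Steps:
d(p) = (-47 + p)/(2*p) (d(p) = (-47 + p)/((2*p)) = (-47 + p)*(1/(2*p)) = (-47 + p)/(2*p))
1/d(H²) = 1/((-47 + (-6)²)/(2*((-6)²))) = 1/((½)*(-47 + 36)/36) = 1/((½)*(1/36)*(-11)) = 1/(-11/72) = -72/11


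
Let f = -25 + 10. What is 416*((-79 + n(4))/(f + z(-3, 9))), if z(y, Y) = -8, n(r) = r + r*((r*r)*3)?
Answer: -48672/23 ≈ -2116.2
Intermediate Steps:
f = -15
n(r) = r + 3*r³ (n(r) = r + r*(r²*3) = r + r*(3*r²) = r + 3*r³)
416*((-79 + n(4))/(f + z(-3, 9))) = 416*((-79 + (4 + 3*4³))/(-15 - 8)) = 416*((-79 + (4 + 3*64))/(-23)) = 416*((-79 + (4 + 192))*(-1/23)) = 416*((-79 + 196)*(-1/23)) = 416*(117*(-1/23)) = 416*(-117/23) = -48672/23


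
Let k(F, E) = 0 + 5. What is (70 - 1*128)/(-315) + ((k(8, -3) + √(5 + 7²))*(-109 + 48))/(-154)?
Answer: 2143/990 + 183*√6/154 ≈ 5.0754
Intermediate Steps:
k(F, E) = 5
(70 - 1*128)/(-315) + ((k(8, -3) + √(5 + 7²))*(-109 + 48))/(-154) = (70 - 1*128)/(-315) + ((5 + √(5 + 7²))*(-109 + 48))/(-154) = (70 - 128)*(-1/315) + ((5 + √(5 + 49))*(-61))*(-1/154) = -58*(-1/315) + ((5 + √54)*(-61))*(-1/154) = 58/315 + ((5 + 3*√6)*(-61))*(-1/154) = 58/315 + (-305 - 183*√6)*(-1/154) = 58/315 + (305/154 + 183*√6/154) = 2143/990 + 183*√6/154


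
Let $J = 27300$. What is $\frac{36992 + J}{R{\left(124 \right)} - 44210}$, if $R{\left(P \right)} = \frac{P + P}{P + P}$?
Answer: $- \frac{64292}{44209} \approx -1.4543$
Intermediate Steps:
$R{\left(P \right)} = 1$ ($R{\left(P \right)} = \frac{2 P}{2 P} = 2 P \frac{1}{2 P} = 1$)
$\frac{36992 + J}{R{\left(124 \right)} - 44210} = \frac{36992 + 27300}{1 - 44210} = \frac{64292}{-44209} = 64292 \left(- \frac{1}{44209}\right) = - \frac{64292}{44209}$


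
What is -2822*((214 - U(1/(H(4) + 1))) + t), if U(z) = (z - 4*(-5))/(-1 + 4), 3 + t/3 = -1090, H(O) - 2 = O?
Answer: 60678644/7 ≈ 8.6684e+6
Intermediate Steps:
H(O) = 2 + O
t = -3279 (t = -9 + 3*(-1090) = -9 - 3270 = -3279)
U(z) = 20/3 + z/3 (U(z) = (z + 20)/3 = (20 + z)*(⅓) = 20/3 + z/3)
-2822*((214 - U(1/(H(4) + 1))) + t) = -2822*((214 - (20/3 + 1/(3*((2 + 4) + 1)))) - 3279) = -2822*((214 - (20/3 + 1/(3*(6 + 1)))) - 3279) = -2822*((214 - (20/3 + (⅓)/7)) - 3279) = -2822*((214 - (20/3 + (⅓)*(⅐))) - 3279) = -2822*((214 - (20/3 + 1/21)) - 3279) = -2822*((214 - 1*47/7) - 3279) = -2822*((214 - 47/7) - 3279) = -2822*(1451/7 - 3279) = -2822*(-21502/7) = 60678644/7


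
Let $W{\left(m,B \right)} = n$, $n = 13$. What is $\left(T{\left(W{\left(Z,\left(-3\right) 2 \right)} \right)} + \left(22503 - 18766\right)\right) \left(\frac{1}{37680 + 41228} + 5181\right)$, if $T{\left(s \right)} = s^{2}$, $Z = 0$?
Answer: $\frac{798430047597}{39454} \approx 2.0237 \cdot 10^{7}$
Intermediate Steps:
$W{\left(m,B \right)} = 13$
$\left(T{\left(W{\left(Z,\left(-3\right) 2 \right)} \right)} + \left(22503 - 18766\right)\right) \left(\frac{1}{37680 + 41228} + 5181\right) = \left(13^{2} + \left(22503 - 18766\right)\right) \left(\frac{1}{37680 + 41228} + 5181\right) = \left(169 + 3737\right) \left(\frac{1}{78908} + 5181\right) = 3906 \left(\frac{1}{78908} + 5181\right) = 3906 \cdot \frac{408822349}{78908} = \frac{798430047597}{39454}$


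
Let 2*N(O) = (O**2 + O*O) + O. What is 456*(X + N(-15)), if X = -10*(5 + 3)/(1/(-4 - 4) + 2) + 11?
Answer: 84740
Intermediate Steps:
X = -95/3 (X = -80/(1/(-8) + 2) + 11 = -80/(-1/8 + 2) + 11 = -80/15/8 + 11 = -80*8/15 + 11 = -10*64/15 + 11 = -128/3 + 11 = -95/3 ≈ -31.667)
N(O) = O**2 + O/2 (N(O) = ((O**2 + O*O) + O)/2 = ((O**2 + O**2) + O)/2 = (2*O**2 + O)/2 = (O + 2*O**2)/2 = O**2 + O/2)
456*(X + N(-15)) = 456*(-95/3 - 15*(1/2 - 15)) = 456*(-95/3 - 15*(-29/2)) = 456*(-95/3 + 435/2) = 456*(1115/6) = 84740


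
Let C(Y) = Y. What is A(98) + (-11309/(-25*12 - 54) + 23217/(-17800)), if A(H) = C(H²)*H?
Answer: 2965416055891/3150600 ≈ 9.4122e+5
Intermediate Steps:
A(H) = H³ (A(H) = H²*H = H³)
A(98) + (-11309/(-25*12 - 54) + 23217/(-17800)) = 98³ + (-11309/(-25*12 - 54) + 23217/(-17800)) = 941192 + (-11309/(-300 - 54) + 23217*(-1/17800)) = 941192 + (-11309/(-354) - 23217/17800) = 941192 + (-11309*(-1/354) - 23217/17800) = 941192 + (11309/354 - 23217/17800) = 941192 + 96540691/3150600 = 2965416055891/3150600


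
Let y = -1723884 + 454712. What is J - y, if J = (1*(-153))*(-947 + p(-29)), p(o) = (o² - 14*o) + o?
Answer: 1227709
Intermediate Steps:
y = -1269172
p(o) = o² - 13*o
J = -41463 (J = (1*(-153))*(-947 - 29*(-13 - 29)) = -153*(-947 - 29*(-42)) = -153*(-947 + 1218) = -153*271 = -41463)
J - y = -41463 - 1*(-1269172) = -41463 + 1269172 = 1227709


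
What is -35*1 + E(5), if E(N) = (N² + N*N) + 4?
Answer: 19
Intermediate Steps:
E(N) = 4 + 2*N² (E(N) = (N² + N²) + 4 = 2*N² + 4 = 4 + 2*N²)
-35*1 + E(5) = -35*1 + (4 + 2*5²) = -35 + (4 + 2*25) = -35 + (4 + 50) = -35 + 54 = 19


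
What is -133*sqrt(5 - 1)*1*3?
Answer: -798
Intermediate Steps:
-133*sqrt(5 - 1)*1*3 = -133*sqrt(4)*1*3 = -133*2*1*3 = -266*3 = -133*6 = -798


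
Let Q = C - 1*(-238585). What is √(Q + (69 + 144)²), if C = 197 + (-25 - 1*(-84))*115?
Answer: 2*√72734 ≈ 539.38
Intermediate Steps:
C = 6982 (C = 197 + (-25 + 84)*115 = 197 + 59*115 = 197 + 6785 = 6982)
Q = 245567 (Q = 6982 - 1*(-238585) = 6982 + 238585 = 245567)
√(Q + (69 + 144)²) = √(245567 + (69 + 144)²) = √(245567 + 213²) = √(245567 + 45369) = √290936 = 2*√72734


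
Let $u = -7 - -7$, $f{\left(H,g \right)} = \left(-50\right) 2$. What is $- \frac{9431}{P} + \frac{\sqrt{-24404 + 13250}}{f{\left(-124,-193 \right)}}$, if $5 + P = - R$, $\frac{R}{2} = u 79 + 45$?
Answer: $\frac{9431}{95} - \frac{13 i \sqrt{66}}{100} \approx 99.274 - 1.0561 i$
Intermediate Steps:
$f{\left(H,g \right)} = -100$
$u = 0$ ($u = -7 + 7 = 0$)
$R = 90$ ($R = 2 \left(0 \cdot 79 + 45\right) = 2 \left(0 + 45\right) = 2 \cdot 45 = 90$)
$P = -95$ ($P = -5 - 90 = -95$)
$- \frac{9431}{P} + \frac{\sqrt{-24404 + 13250}}{f{\left(-124,-193 \right)}} = - \frac{9431}{-95} + \frac{\sqrt{-24404 + 13250}}{-100} = \left(-9431\right) \left(- \frac{1}{95}\right) + \sqrt{-11154} \left(- \frac{1}{100}\right) = \frac{9431}{95} + 13 i \sqrt{66} \left(- \frac{1}{100}\right) = \frac{9431}{95} - \frac{13 i \sqrt{66}}{100}$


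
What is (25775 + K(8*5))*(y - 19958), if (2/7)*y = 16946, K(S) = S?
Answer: 1015897695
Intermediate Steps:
y = 59311 (y = (7/2)*16946 = 59311)
(25775 + K(8*5))*(y - 19958) = (25775 + 8*5)*(59311 - 19958) = (25775 + 40)*39353 = 25815*39353 = 1015897695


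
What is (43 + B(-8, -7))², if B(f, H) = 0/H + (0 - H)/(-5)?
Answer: 43264/25 ≈ 1730.6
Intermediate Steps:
B(f, H) = H/5 (B(f, H) = 0 - H*(-⅕) = 0 + H/5 = H/5)
(43 + B(-8, -7))² = (43 + (⅕)*(-7))² = (43 - 7/5)² = (208/5)² = 43264/25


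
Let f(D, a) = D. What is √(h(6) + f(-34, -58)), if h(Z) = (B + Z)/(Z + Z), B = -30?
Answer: 6*I ≈ 6.0*I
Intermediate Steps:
h(Z) = (-30 + Z)/(2*Z) (h(Z) = (-30 + Z)/(Z + Z) = (-30 + Z)/((2*Z)) = (-30 + Z)*(1/(2*Z)) = (-30 + Z)/(2*Z))
√(h(6) + f(-34, -58)) = √((½)*(-30 + 6)/6 - 34) = √((½)*(⅙)*(-24) - 34) = √(-2 - 34) = √(-36) = 6*I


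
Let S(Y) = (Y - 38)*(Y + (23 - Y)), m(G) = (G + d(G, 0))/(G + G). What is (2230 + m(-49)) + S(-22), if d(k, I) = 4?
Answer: 83345/98 ≈ 850.46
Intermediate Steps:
m(G) = (4 + G)/(2*G) (m(G) = (G + 4)/(G + G) = (4 + G)/((2*G)) = (4 + G)*(1/(2*G)) = (4 + G)/(2*G))
S(Y) = -874 + 23*Y (S(Y) = (-38 + Y)*23 = -874 + 23*Y)
(2230 + m(-49)) + S(-22) = (2230 + (½)*(4 - 49)/(-49)) + (-874 + 23*(-22)) = (2230 + (½)*(-1/49)*(-45)) + (-874 - 506) = (2230 + 45/98) - 1380 = 218585/98 - 1380 = 83345/98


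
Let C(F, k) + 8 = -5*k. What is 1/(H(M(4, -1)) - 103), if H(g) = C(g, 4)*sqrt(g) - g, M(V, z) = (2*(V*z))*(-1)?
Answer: -111/6049 + 56*sqrt(2)/6049 ≈ -0.0052577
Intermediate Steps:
C(F, k) = -8 - 5*k
M(V, z) = -2*V*z (M(V, z) = (2*V*z)*(-1) = -2*V*z)
H(g) = -g - 28*sqrt(g) (H(g) = (-8 - 5*4)*sqrt(g) - g = (-8 - 20)*sqrt(g) - g = -28*sqrt(g) - g = -g - 28*sqrt(g))
1/(H(M(4, -1)) - 103) = 1/((-(-2)*4*(-1) - 28*2*sqrt(2)) - 103) = 1/((-1*8 - 56*sqrt(2)) - 103) = 1/((-8 - 56*sqrt(2)) - 103) = 1/(-111 - 56*sqrt(2))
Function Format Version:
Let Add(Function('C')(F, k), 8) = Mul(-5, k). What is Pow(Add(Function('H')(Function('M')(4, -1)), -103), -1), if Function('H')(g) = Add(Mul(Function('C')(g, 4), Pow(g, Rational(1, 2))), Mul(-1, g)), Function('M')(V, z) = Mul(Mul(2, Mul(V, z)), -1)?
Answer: Add(Rational(-111, 6049), Mul(Rational(56, 6049), Pow(2, Rational(1, 2)))) ≈ -0.0052577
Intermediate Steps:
Function('C')(F, k) = Add(-8, Mul(-5, k))
Function('M')(V, z) = Mul(-2, V, z) (Function('M')(V, z) = Mul(Mul(2, V, z), -1) = Mul(-2, V, z))
Function('H')(g) = Add(Mul(-1, g), Mul(-28, Pow(g, Rational(1, 2)))) (Function('H')(g) = Add(Mul(Add(-8, Mul(-5, 4)), Pow(g, Rational(1, 2))), Mul(-1, g)) = Add(Mul(Add(-8, -20), Pow(g, Rational(1, 2))), Mul(-1, g)) = Add(Mul(-28, Pow(g, Rational(1, 2))), Mul(-1, g)) = Add(Mul(-1, g), Mul(-28, Pow(g, Rational(1, 2)))))
Pow(Add(Function('H')(Function('M')(4, -1)), -103), -1) = Pow(Add(Add(Mul(-1, Mul(-2, 4, -1)), Mul(-28, Pow(Mul(-2, 4, -1), Rational(1, 2)))), -103), -1) = Pow(Add(Add(Mul(-1, 8), Mul(-28, Pow(8, Rational(1, 2)))), -103), -1) = Pow(Add(Add(-8, Mul(-28, Mul(2, Pow(2, Rational(1, 2))))), -103), -1) = Pow(Add(Add(-8, Mul(-56, Pow(2, Rational(1, 2)))), -103), -1) = Pow(Add(-111, Mul(-56, Pow(2, Rational(1, 2)))), -1)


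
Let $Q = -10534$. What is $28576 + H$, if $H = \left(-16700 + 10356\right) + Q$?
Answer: $11698$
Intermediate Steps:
$H = -16878$ ($H = \left(-16700 + 10356\right) - 10534 = -6344 - 10534 = -16878$)
$28576 + H = 28576 - 16878 = 11698$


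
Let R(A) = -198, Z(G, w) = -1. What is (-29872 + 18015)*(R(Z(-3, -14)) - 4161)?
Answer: 51684663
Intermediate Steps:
(-29872 + 18015)*(R(Z(-3, -14)) - 4161) = (-29872 + 18015)*(-198 - 4161) = -11857*(-4359) = 51684663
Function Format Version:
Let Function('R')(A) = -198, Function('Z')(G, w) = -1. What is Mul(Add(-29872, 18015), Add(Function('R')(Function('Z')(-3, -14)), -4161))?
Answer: 51684663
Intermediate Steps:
Mul(Add(-29872, 18015), Add(Function('R')(Function('Z')(-3, -14)), -4161)) = Mul(Add(-29872, 18015), Add(-198, -4161)) = Mul(-11857, -4359) = 51684663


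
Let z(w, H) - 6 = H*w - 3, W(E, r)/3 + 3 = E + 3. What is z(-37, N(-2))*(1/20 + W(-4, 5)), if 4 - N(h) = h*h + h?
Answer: 16969/20 ≈ 848.45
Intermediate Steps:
W(E, r) = 3*E (W(E, r) = -9 + 3*(E + 3) = -9 + 3*(3 + E) = -9 + (9 + 3*E) = 3*E)
N(h) = 4 - h - h² (N(h) = 4 - (h*h + h) = 4 - (h² + h) = 4 - (h + h²) = 4 + (-h - h²) = 4 - h - h²)
z(w, H) = 3 + H*w (z(w, H) = 6 + (H*w - 3) = 6 + (-3 + H*w) = 3 + H*w)
z(-37, N(-2))*(1/20 + W(-4, 5)) = (3 + (4 - 1*(-2) - 1*(-2)²)*(-37))*(1/20 + 3*(-4)) = (3 + (4 + 2 - 1*4)*(-37))*(1/20 - 12) = (3 + (4 + 2 - 4)*(-37))*(-239/20) = (3 + 2*(-37))*(-239/20) = (3 - 74)*(-239/20) = -71*(-239/20) = 16969/20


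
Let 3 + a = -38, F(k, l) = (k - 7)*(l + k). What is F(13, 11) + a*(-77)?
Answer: 3301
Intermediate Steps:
F(k, l) = (-7 + k)*(k + l)
a = -41 (a = -3 - 38 = -41)
F(13, 11) + a*(-77) = (13² - 7*13 - 7*11 + 13*11) - 41*(-77) = (169 - 91 - 77 + 143) + 3157 = 144 + 3157 = 3301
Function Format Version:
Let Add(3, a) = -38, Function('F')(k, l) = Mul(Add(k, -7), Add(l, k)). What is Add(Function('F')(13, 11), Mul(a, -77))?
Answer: 3301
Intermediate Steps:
Function('F')(k, l) = Mul(Add(-7, k), Add(k, l))
a = -41 (a = Add(-3, -38) = -41)
Add(Function('F')(13, 11), Mul(a, -77)) = Add(Add(Pow(13, 2), Mul(-7, 13), Mul(-7, 11), Mul(13, 11)), Mul(-41, -77)) = Add(Add(169, -91, -77, 143), 3157) = Add(144, 3157) = 3301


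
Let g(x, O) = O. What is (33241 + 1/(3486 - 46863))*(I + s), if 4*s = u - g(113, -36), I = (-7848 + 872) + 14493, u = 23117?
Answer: 19184771532794/43377 ≈ 4.4228e+8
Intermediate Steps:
I = 7517 (I = -6976 + 14493 = 7517)
s = 23153/4 (s = (23117 - 1*(-36))/4 = (23117 + 36)/4 = (¼)*23153 = 23153/4 ≈ 5788.3)
(33241 + 1/(3486 - 46863))*(I + s) = (33241 + 1/(3486 - 46863))*(7517 + 23153/4) = (33241 + 1/(-43377))*(53221/4) = (33241 - 1/43377)*(53221/4) = (1441894856/43377)*(53221/4) = 19184771532794/43377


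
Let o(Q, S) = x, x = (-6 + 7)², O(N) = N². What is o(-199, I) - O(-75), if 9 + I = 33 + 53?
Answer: -5624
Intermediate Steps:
I = 77 (I = -9 + (33 + 53) = -9 + 86 = 77)
x = 1 (x = 1² = 1)
o(Q, S) = 1
o(-199, I) - O(-75) = 1 - 1*(-75)² = 1 - 1*5625 = 1 - 5625 = -5624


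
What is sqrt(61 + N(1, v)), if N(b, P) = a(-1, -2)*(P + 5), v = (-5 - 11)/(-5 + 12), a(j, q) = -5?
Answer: 2*sqrt(581)/7 ≈ 6.8868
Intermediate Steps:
v = -16/7 ≈ -2.2857
N(b, P) = -25 - 5*P (N(b, P) = -5*(P + 5) = -5*(5 + P) = -25 - 5*P)
sqrt(61 + N(1, v)) = sqrt(61 + (-25 - 5*(-16/7))) = sqrt(61 + (-25 + 80/7)) = sqrt(61 - 95/7) = sqrt(332/7) = 2*sqrt(581)/7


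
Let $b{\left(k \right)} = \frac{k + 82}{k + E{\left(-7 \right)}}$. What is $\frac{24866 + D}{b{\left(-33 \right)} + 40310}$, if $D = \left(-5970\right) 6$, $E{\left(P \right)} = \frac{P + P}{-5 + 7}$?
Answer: $- \frac{438160}{1612351} \approx -0.27175$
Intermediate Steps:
$E{\left(P \right)} = P$ ($E{\left(P \right)} = \frac{2 P}{2} = 2 P \frac{1}{2} = P$)
$D = -35820$
$b{\left(k \right)} = \frac{82 + k}{-7 + k}$ ($b{\left(k \right)} = \frac{k + 82}{k - 7} = \frac{82 + k}{-7 + k}$)
$\frac{24866 + D}{b{\left(-33 \right)} + 40310} = \frac{24866 - 35820}{\frac{82 - 33}{-7 - 33} + 40310} = - \frac{10954}{\frac{1}{-40} \cdot 49 + 40310} = - \frac{10954}{\left(- \frac{1}{40}\right) 49 + 40310} = - \frac{10954}{- \frac{49}{40} + 40310} = - \frac{10954}{\frac{1612351}{40}} = \left(-10954\right) \frac{40}{1612351} = - \frac{438160}{1612351}$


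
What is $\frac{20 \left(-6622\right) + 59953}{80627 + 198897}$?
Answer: $- \frac{72487}{279524} \approx -0.25932$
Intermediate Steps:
$\frac{20 \left(-6622\right) + 59953}{80627 + 198897} = \frac{-132440 + 59953}{279524} = \left(-72487\right) \frac{1}{279524} = - \frac{72487}{279524}$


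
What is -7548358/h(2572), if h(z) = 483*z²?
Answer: -3774179/1597566936 ≈ -0.0023625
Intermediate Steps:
-7548358/h(2572) = -7548358/(483*2572²) = -7548358/(483*6615184) = -7548358/3195133872 = -7548358*1/3195133872 = -3774179/1597566936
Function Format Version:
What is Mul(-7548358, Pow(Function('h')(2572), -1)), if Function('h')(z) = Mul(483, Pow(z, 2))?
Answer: Rational(-3774179, 1597566936) ≈ -0.0023625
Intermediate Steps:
Mul(-7548358, Pow(Function('h')(2572), -1)) = Mul(-7548358, Pow(Mul(483, Pow(2572, 2)), -1)) = Mul(-7548358, Pow(Mul(483, 6615184), -1)) = Mul(-7548358, Pow(3195133872, -1)) = Mul(-7548358, Rational(1, 3195133872)) = Rational(-3774179, 1597566936)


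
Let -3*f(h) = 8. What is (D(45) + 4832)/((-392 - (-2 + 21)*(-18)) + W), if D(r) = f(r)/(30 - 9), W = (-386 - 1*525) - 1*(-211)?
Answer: -152204/23625 ≈ -6.4425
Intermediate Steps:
f(h) = -8/3 (f(h) = -1/3*8 = -8/3)
W = -700 (W = (-386 - 525) + 211 = -911 + 211 = -700)
D(r) = -8/63 (D(r) = -8/(3*(30 - 9)) = -8/3/21 = -8/3*1/21 = -8/63)
(D(45) + 4832)/((-392 - (-2 + 21)*(-18)) + W) = (-8/63 + 4832)/((-392 - (-2 + 21)*(-18)) - 700) = 304408/(63*((-392 - 19*(-18)) - 700)) = 304408/(63*((-392 - 1*(-342)) - 700)) = 304408/(63*((-392 + 342) - 700)) = 304408/(63*(-50 - 700)) = (304408/63)/(-750) = (304408/63)*(-1/750) = -152204/23625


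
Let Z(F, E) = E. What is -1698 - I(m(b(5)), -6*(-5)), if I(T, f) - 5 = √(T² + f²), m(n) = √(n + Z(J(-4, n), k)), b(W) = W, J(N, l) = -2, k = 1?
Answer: -1703 - √906 ≈ -1733.1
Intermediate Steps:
m(n) = √(1 + n) (m(n) = √(n + 1) = √(1 + n))
I(T, f) = 5 + √(T² + f²)
-1698 - I(m(b(5)), -6*(-5)) = -1698 - (5 + √((√(1 + 5))² + (-6*(-5))²)) = -1698 - (5 + √((√6)² + 30²)) = -1698 - (5 + √(6 + 900)) = -1698 - (5 + √906) = -1698 + (-5 - √906) = -1703 - √906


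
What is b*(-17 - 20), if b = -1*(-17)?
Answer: -629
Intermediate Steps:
b = 17
b*(-17 - 20) = 17*(-17 - 20) = 17*(-37) = -629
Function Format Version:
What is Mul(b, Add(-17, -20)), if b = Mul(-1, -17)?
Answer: -629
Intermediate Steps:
b = 17
Mul(b, Add(-17, -20)) = Mul(17, Add(-17, -20)) = Mul(17, -37) = -629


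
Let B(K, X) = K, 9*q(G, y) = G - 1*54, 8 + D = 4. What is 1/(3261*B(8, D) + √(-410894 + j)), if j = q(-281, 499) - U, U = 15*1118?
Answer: 234792/6129103007 - 3*I*√3849311/6129103007 ≈ 3.8308e-5 - 9.6032e-7*I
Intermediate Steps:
D = -4 (D = -8 + 4 = -4)
q(G, y) = -6 + G/9 (q(G, y) = (G - 1*54)/9 = (G - 54)/9 = (-54 + G)/9 = -6 + G/9)
U = 16770
j = -151265/9 (j = (-6 + (⅑)*(-281)) - 1*16770 = (-6 - 281/9) - 16770 = -335/9 - 16770 = -151265/9 ≈ -16807.)
1/(3261*B(8, D) + √(-410894 + j)) = 1/(3261*8 + √(-410894 - 151265/9)) = 1/(26088 + √(-3849311/9)) = 1/(26088 + I*√3849311/3)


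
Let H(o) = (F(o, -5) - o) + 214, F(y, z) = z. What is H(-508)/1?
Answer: 717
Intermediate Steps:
H(o) = 209 - o (H(o) = (-5 - o) + 214 = 209 - o)
H(-508)/1 = (209 - 1*(-508))/1 = 1*(209 + 508) = 1*717 = 717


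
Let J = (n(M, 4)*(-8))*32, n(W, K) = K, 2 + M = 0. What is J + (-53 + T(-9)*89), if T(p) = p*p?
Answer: 6132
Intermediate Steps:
M = -2 (M = -2 + 0 = -2)
T(p) = p²
J = -1024 (J = (4*(-8))*32 = -32*32 = -1024)
J + (-53 + T(-9)*89) = -1024 + (-53 + (-9)²*89) = -1024 + (-53 + 81*89) = -1024 + (-53 + 7209) = -1024 + 7156 = 6132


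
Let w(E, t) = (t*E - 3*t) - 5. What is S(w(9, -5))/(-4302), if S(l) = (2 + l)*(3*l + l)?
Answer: -770/717 ≈ -1.0739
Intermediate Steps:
w(E, t) = -5 - 3*t + E*t (w(E, t) = (E*t - 3*t) - 5 = (-3*t + E*t) - 5 = -5 - 3*t + E*t)
S(l) = 4*l*(2 + l) (S(l) = (2 + l)*(4*l) = 4*l*(2 + l))
S(w(9, -5))/(-4302) = (4*(-5 - 3*(-5) + 9*(-5))*(2 + (-5 - 3*(-5) + 9*(-5))))/(-4302) = (4*(-5 + 15 - 45)*(2 + (-5 + 15 - 45)))*(-1/4302) = (4*(-35)*(2 - 35))*(-1/4302) = (4*(-35)*(-33))*(-1/4302) = 4620*(-1/4302) = -770/717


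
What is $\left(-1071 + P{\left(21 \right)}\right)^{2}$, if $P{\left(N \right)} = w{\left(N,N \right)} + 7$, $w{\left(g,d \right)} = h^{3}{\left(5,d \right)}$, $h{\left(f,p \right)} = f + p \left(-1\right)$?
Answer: $26625600$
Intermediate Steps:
$h{\left(f,p \right)} = f - p$
$w{\left(g,d \right)} = \left(5 - d\right)^{3}$
$P{\left(N \right)} = 7 - \left(-5 + N\right)^{3}$ ($P{\left(N \right)} = - \left(-5 + N\right)^{3} + 7 = 7 - \left(-5 + N\right)^{3}$)
$\left(-1071 + P{\left(21 \right)}\right)^{2} = \left(-1071 + \left(7 - \left(-5 + 21\right)^{3}\right)\right)^{2} = \left(-1071 + \left(7 - 16^{3}\right)\right)^{2} = \left(-1071 + \left(7 - 4096\right)\right)^{2} = \left(-1071 - 4089\right)^{2} = \left(-5160\right)^{2} = 26625600$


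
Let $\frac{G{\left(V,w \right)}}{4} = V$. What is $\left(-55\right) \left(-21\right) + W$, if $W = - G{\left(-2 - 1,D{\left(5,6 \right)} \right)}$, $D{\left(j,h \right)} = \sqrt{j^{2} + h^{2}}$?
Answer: $1167$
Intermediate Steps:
$D{\left(j,h \right)} = \sqrt{h^{2} + j^{2}}$
$G{\left(V,w \right)} = 4 V$
$W = 12$ ($W = - 4 \left(-2 - 1\right) = - 4 \left(-3\right) = \left(-1\right) \left(-12\right) = 12$)
$\left(-55\right) \left(-21\right) + W = \left(-55\right) \left(-21\right) + 12 = 1155 + 12 = 1167$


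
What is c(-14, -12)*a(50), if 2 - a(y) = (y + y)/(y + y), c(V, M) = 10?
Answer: 10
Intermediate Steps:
a(y) = 1 (a(y) = 2 - (y + y)/(y + y) = 2 - 2*y/(2*y) = 2 - 2*y*1/(2*y) = 2 - 1*1 = 2 - 1 = 1)
c(-14, -12)*a(50) = 10*1 = 10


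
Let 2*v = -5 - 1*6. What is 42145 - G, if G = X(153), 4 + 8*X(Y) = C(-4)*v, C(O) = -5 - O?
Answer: 674317/16 ≈ 42145.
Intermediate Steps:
v = -11/2 (v = (-5 - 1*6)/2 = (-5 - 6)/2 = (½)*(-11) = -11/2 ≈ -5.5000)
X(Y) = 3/16 (X(Y) = -½ + ((-5 - 1*(-4))*(-11/2))/8 = -½ + ((-5 + 4)*(-11/2))/8 = -½ + (-1*(-11/2))/8 = -½ + (⅛)*(11/2) = -½ + 11/16 = 3/16)
G = 3/16 ≈ 0.18750
42145 - G = 42145 - 1*3/16 = 42145 - 3/16 = 674317/16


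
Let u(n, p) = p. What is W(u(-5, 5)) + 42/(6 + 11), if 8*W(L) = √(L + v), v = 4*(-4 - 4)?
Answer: 42/17 + 3*I*√3/8 ≈ 2.4706 + 0.64952*I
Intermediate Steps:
v = -32 (v = 4*(-8) = -32)
W(L) = √(-32 + L)/8 (W(L) = √(L - 32)/8 = √(-32 + L)/8)
W(u(-5, 5)) + 42/(6 + 11) = √(-32 + 5)/8 + 42/(6 + 11) = √(-27)/8 + 42/17 = (3*I*√3)/8 + 42*(1/17) = 3*I*√3/8 + 42/17 = 42/17 + 3*I*√3/8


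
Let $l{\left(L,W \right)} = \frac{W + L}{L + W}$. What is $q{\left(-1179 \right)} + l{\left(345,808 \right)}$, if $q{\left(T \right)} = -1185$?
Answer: $-1184$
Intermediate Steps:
$l{\left(L,W \right)} = 1$ ($l{\left(L,W \right)} = \frac{L + W}{L + W} = 1$)
$q{\left(-1179 \right)} + l{\left(345,808 \right)} = -1185 + 1 = -1184$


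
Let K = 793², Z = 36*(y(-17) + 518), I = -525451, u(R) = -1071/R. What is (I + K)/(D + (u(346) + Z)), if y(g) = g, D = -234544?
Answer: -1882932/3942781 ≈ -0.47756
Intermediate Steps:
Z = 18036 (Z = 36*(-17 + 518) = 36*501 = 18036)
K = 628849
(I + K)/(D + (u(346) + Z)) = (-525451 + 628849)/(-234544 + (-1071/346 + 18036)) = 103398/(-234544 + (-1071*1/346 + 18036)) = 103398/(-234544 + (-1071/346 + 18036)) = 103398/(-234544 + 6239385/346) = 103398/(-74912839/346) = 103398*(-346/74912839) = -1882932/3942781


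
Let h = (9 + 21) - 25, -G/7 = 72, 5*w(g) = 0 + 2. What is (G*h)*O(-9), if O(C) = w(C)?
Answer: -1008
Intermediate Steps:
w(g) = ⅖ (w(g) = (0 + 2)/5 = (⅕)*2 = ⅖)
G = -504 (G = -7*72 = -504)
h = 5 (h = 30 - 25 = 5)
O(C) = ⅖
(G*h)*O(-9) = -504*5*(⅖) = -2520*⅖ = -1008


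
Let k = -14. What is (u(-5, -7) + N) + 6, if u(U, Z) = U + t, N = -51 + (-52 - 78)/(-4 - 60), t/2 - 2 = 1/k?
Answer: -9881/224 ≈ -44.112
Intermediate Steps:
t = 27/7 (t = 4 + 2/(-14) = 4 + 2*(-1/14) = 4 - ⅐ = 27/7 ≈ 3.8571)
N = -1567/32 (N = -51 - 130/(-64) = -51 - 130*(-1/64) = -51 + 65/32 = -1567/32 ≈ -48.969)
u(U, Z) = 27/7 + U (u(U, Z) = U + 27/7 = 27/7 + U)
(u(-5, -7) + N) + 6 = ((27/7 - 5) - 1567/32) + 6 = (-8/7 - 1567/32) + 6 = -11225/224 + 6 = -9881/224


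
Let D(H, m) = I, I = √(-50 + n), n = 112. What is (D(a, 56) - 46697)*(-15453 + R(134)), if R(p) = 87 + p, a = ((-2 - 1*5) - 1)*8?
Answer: 711288704 - 15232*√62 ≈ 7.1117e+8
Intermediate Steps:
a = -64 (a = ((-2 - 5) - 1)*8 = (-7 - 1)*8 = -8*8 = -64)
I = √62 (I = √(-50 + 112) = √62 ≈ 7.8740)
D(H, m) = √62
(D(a, 56) - 46697)*(-15453 + R(134)) = (√62 - 46697)*(-15453 + (87 + 134)) = (-46697 + √62)*(-15453 + 221) = (-46697 + √62)*(-15232) = 711288704 - 15232*√62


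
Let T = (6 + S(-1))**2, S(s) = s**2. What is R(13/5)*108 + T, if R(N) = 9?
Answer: 1021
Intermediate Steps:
T = 49 (T = (6 + (-1)**2)**2 = (6 + 1)**2 = 7**2 = 49)
R(13/5)*108 + T = 9*108 + 49 = 972 + 49 = 1021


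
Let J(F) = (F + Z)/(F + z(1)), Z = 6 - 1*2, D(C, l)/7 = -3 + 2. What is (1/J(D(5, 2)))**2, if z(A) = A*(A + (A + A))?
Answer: 16/9 ≈ 1.7778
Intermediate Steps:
D(C, l) = -7 (D(C, l) = 7*(-3 + 2) = 7*(-1) = -7)
z(A) = 3*A**2 (z(A) = A*(A + 2*A) = A*(3*A) = 3*A**2)
Z = 4 (Z = 6 - 2 = 4)
J(F) = (4 + F)/(3 + F) (J(F) = (F + 4)/(F + 3*1**2) = (4 + F)/(F + 3*1) = (4 + F)/(F + 3) = (4 + F)/(3 + F))
(1/J(D(5, 2)))**2 = (1/((4 - 7)/(3 - 7)))**2 = (1/(-3/(-4)))**2 = (1/(-1/4*(-3)))**2 = (1/(3/4))**2 = (4/3)**2 = 16/9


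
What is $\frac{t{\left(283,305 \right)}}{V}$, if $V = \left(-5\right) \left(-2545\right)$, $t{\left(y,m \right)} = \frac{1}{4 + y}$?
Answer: $\frac{1}{3652075} \approx 2.7382 \cdot 10^{-7}$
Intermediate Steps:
$V = 12725$
$\frac{t{\left(283,305 \right)}}{V} = \frac{1}{\left(4 + 283\right) 12725} = \frac{1}{287} \cdot \frac{1}{12725} = \frac{1}{3652075}$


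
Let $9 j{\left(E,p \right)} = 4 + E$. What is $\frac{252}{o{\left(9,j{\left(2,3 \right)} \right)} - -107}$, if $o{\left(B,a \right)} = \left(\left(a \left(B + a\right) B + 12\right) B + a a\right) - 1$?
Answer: $\frac{567}{1657} \approx 0.34218$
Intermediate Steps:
$j{\left(E,p \right)} = \frac{4}{9} + \frac{E}{9}$ ($j{\left(E,p \right)} = \frac{4 + E}{9} = \frac{4}{9} + \frac{E}{9}$)
$o{\left(B,a \right)} = -1 + a^{2} + B \left(12 + B a \left(B + a\right)\right)$ ($o{\left(B,a \right)} = \left(\left(B a \left(B + a\right) + 12\right) B + a^{2}\right) - 1 = \left(\left(12 + B a \left(B + a\right)\right) B + a^{2}\right) - 1 = \left(B \left(12 + B a \left(B + a\right)\right) + a^{2}\right) - 1 = \left(a^{2} + B \left(12 + B a \left(B + a\right)\right)\right) - 1 = -1 + a^{2} + B \left(12 + B a \left(B + a\right)\right)$)
$\frac{252}{o{\left(9,j{\left(2,3 \right)} \right)} - -107} = \frac{252}{\left(-1 + \left(\frac{4}{9} + \frac{1}{9} \cdot 2\right)^{2} + 12 \cdot 9 + \left(\frac{4}{9} + \frac{1}{9} \cdot 2\right) 9^{3} + 9^{2} \left(\frac{4}{9} + \frac{1}{9} \cdot 2\right)^{2}\right) - -107} = \frac{252}{\left(-1 + \left(\frac{4}{9} + \frac{2}{9}\right)^{2} + 108 + \left(\frac{4}{9} + \frac{2}{9}\right) 729 + 81 \left(\frac{4}{9} + \frac{2}{9}\right)^{2}\right) + 107} = \frac{252}{\left(-1 + \left(\frac{2}{3}\right)^{2} + 108 + \frac{2}{3} \cdot 729 + 81 \left(\frac{2}{3}\right)^{2}\right) + 107} = \frac{252}{\left(-1 + \frac{4}{9} + 108 + 486 + 81 \cdot \frac{4}{9}\right) + 107} = \frac{252}{\left(-1 + \frac{4}{9} + 108 + 486 + 36\right) + 107} = \frac{252}{\frac{5665}{9} + 107} = \frac{252}{\frac{6628}{9}} = 252 \cdot \frac{9}{6628} = \frac{567}{1657}$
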